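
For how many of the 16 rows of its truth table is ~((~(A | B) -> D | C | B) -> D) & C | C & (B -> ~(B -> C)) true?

  A   |   B   |   C   |   D   ||   φ  
False | False | False | False || False
False | False | False |  True || False
False | False |  True | False ||  True
False | False |  True |  True ||  True
False |  True | False | False || False
False |  True | False |  True || False
False |  True |  True | False ||  True
False |  True |  True |  True || False
 True | False | False | False || False
 True | False | False |  True || False
 True | False |  True | False ||  True
 True | False |  True |  True ||  True
 True |  True | False | False || False
 True |  True | False |  True || False
 True |  True |  True | False ||  True
 True |  True |  True |  True || False
The formula is true on 6 of the 16 rows.

6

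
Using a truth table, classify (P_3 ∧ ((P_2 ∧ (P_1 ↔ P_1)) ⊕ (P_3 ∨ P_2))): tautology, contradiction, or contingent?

contingent

P_1 | P_2 | P_3 | φ
--- | --- | --- | -
 F  |  F  |  F  | F
 F  |  F  |  T  | T
 F  |  T  |  F  | F
 F  |  T  |  T  | F
 T  |  F  |  F  | F
 T  |  F  |  T  | T
 T  |  T  |  F  | F
 T  |  T  |  T  | F
2 of 8 rows are T, so the formula is contingent.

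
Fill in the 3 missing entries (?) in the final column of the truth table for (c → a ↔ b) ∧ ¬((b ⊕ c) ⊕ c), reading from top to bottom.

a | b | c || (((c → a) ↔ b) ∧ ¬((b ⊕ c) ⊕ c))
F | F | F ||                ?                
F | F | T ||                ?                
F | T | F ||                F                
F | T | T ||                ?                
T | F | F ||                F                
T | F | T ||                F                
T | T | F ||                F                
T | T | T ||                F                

F, T, F

Row a=F, b=F, c=F: (c → a ↔ b) = F, ¬((b ⊕ c) ⊕ c) = T, so (((c → a) ↔ b) ∧ ¬((b ⊕ c) ⊕ c)) = F.
Row a=F, b=F, c=T: (c → a ↔ b) = T, ¬((b ⊕ c) ⊕ c) = T, so (((c → a) ↔ b) ∧ ¬((b ⊕ c) ⊕ c)) = T.
Row a=F, b=T, c=T: (c → a ↔ b) = F, ¬((b ⊕ c) ⊕ c) = F, so (((c → a) ↔ b) ∧ ¬((b ⊕ c) ⊕ c)) = F.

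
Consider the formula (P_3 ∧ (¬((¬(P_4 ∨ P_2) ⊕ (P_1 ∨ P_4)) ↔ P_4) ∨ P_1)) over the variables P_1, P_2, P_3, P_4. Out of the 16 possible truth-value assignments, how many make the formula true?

5

P_1 | P_2 | P_3 | P_4 | (P_4 ∨ P_2) | ¬(P_4 ∨ P_2) | (P_1 ∨ P_4) | (¬(P_4 ∨ P_2) ⊕ (P_1 ∨ P_4)) | φ
--- | --- | --- | --- | ----------- | ------------ | ----------- | ---------------------------- | -
 1  |  1  |  1  |  1  |      1      |      0       |      1      |              1               | 1
 1  |  1  |  1  |  0  |      1      |      0       |      1      |              1               | 1
 1  |  1  |  0  |  1  |      1      |      0       |      1      |              1               | 0
 1  |  1  |  0  |  0  |      1      |      0       |      1      |              1               | 0
 1  |  0  |  1  |  1  |      1      |      0       |      1      |              1               | 1
 1  |  0  |  1  |  0  |      0      |      1       |      1      |              0               | 1
 1  |  0  |  0  |  1  |      1      |      0       |      1      |              1               | 0
 1  |  0  |  0  |  0  |      0      |      1       |      1      |              0               | 0
 0  |  1  |  1  |  1  |      1      |      0       |      1      |              1               | 0
 0  |  1  |  1  |  0  |      1      |      0       |      0      |              0               | 0
 0  |  1  |  0  |  1  |      1      |      0       |      1      |              1               | 0
 0  |  1  |  0  |  0  |      1      |      0       |      0      |              0               | 0
 0  |  0  |  1  |  1  |      1      |      0       |      1      |              1               | 0
 0  |  0  |  1  |  0  |      0      |      1       |      0      |              1               | 1
 0  |  0  |  0  |  1  |      1      |      0       |      1      |              1               | 0
 0  |  0  |  0  |  0  |      0      |      1       |      0      |              1               | 0
The formula is true on 5 of the 16 rows.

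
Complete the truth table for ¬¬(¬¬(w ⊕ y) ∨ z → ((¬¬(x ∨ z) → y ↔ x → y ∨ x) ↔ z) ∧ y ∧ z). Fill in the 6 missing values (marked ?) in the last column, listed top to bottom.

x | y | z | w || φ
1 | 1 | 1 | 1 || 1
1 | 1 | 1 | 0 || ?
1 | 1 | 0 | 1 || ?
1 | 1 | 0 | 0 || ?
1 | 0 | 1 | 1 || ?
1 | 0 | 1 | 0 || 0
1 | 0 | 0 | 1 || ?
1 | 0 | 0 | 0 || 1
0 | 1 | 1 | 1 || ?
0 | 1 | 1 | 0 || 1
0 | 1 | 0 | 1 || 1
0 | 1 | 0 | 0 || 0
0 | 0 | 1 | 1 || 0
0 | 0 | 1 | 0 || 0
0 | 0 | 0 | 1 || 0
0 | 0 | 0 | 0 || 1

1, 1, 0, 0, 0, 1

Row x=1, y=1, z=1, w=0: (¬¬(w ⊕ y) ∨ z → ((¬¬(x ∨ z) → y ↔ x → y ∨ x) ↔ z) ∧ y ∧ z) = 1, ¬(¬¬(w ⊕ y) ∨ z → ((¬¬(x ∨ z) → y ↔ x → y ∨ x) ↔ z) ∧ y ∧ z) = 0, so the formula = 1.
Row x=1, y=1, z=0, w=1: (¬¬(w ⊕ y) ∨ z → ((¬¬(x ∨ z) → y ↔ x → y ∨ x) ↔ z) ∧ y ∧ z) = 1, ¬(¬¬(w ⊕ y) ∨ z → ((¬¬(x ∨ z) → y ↔ x → y ∨ x) ↔ z) ∧ y ∧ z) = 0, so the formula = 1.
Row x=1, y=1, z=0, w=0: (¬¬(w ⊕ y) ∨ z → ((¬¬(x ∨ z) → y ↔ x → y ∨ x) ↔ z) ∧ y ∧ z) = 0, ¬(¬¬(w ⊕ y) ∨ z → ((¬¬(x ∨ z) → y ↔ x → y ∨ x) ↔ z) ∧ y ∧ z) = 1, so the formula = 0.
Row x=1, y=0, z=1, w=1: (¬¬(w ⊕ y) ∨ z → ((¬¬(x ∨ z) → y ↔ x → y ∨ x) ↔ z) ∧ y ∧ z) = 0, ¬(¬¬(w ⊕ y) ∨ z → ((¬¬(x ∨ z) → y ↔ x → y ∨ x) ↔ z) ∧ y ∧ z) = 1, so the formula = 0.
Row x=1, y=0, z=0, w=1: (¬¬(w ⊕ y) ∨ z → ((¬¬(x ∨ z) → y ↔ x → y ∨ x) ↔ z) ∧ y ∧ z) = 0, ¬(¬¬(w ⊕ y) ∨ z → ((¬¬(x ∨ z) → y ↔ x → y ∨ x) ↔ z) ∧ y ∧ z) = 1, so the formula = 0.
Row x=0, y=1, z=1, w=1: (¬¬(w ⊕ y) ∨ z → ((¬¬(x ∨ z) → y ↔ x → y ∨ x) ↔ z) ∧ y ∧ z) = 1, ¬(¬¬(w ⊕ y) ∨ z → ((¬¬(x ∨ z) → y ↔ x → y ∨ x) ↔ z) ∧ y ∧ z) = 0, so the formula = 1.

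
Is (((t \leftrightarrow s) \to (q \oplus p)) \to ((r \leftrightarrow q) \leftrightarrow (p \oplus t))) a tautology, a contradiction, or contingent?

contingent

p | q | r | s | t | φ
- | - | - | - | - | -
F | F | F | F | F | T
F | F | F | F | T | T
F | F | F | T | F | F
F | F | F | T | T | T
F | F | T | F | F | T
F | F | T | F | T | F
F | F | T | T | F | T
F | F | T | T | T | T
F | T | F | F | F | T
F | T | F | F | T | F
F | T | F | T | F | T
F | T | F | T | T | F
F | T | T | F | F | F
F | T | T | F | T | T
F | T | T | T | F | F
F | T | T | T | T | T
T | F | F | F | F | T
T | F | F | F | T | F
T | F | F | T | F | T
T | F | F | T | T | F
T | F | T | F | F | F
T | F | T | F | T | T
T | F | T | T | F | F
T | F | T | T | T | T
T | T | F | F | F | T
T | T | F | F | T | T
T | T | F | T | F | F
T | T | F | T | T | T
T | T | T | F | F | T
T | T | T | F | T | F
T | T | T | T | F | T
T | T | T | T | T | T
20 of 32 rows are T, so the formula is contingent.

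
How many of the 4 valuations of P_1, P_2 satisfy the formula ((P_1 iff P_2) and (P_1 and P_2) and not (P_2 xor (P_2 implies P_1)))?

P_1  P_2  |  φ
 T    T   |  T
 T    F   |  F
 F    T   |  F
 F    F   |  F
The formula is true on 1 of the 4 rows.

1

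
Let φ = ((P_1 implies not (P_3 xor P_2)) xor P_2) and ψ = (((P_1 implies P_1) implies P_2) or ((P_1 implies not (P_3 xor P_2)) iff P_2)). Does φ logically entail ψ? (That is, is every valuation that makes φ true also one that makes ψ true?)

P_1  P_2  P_3  |  φ  ψ
 0    0    0   |  1  0
 0    0    1   |  1  0
 0    1    0   |  0  1
 0    1    1   |  0  1
 1    0    0   |  1  0
 1    0    1   |  0  1
 1    1    0   |  1  1
 1    1    1   |  0  1
At P_1=0, P_2=0, P_3=0 we have φ true but ψ false, so φ does not entail ψ.

no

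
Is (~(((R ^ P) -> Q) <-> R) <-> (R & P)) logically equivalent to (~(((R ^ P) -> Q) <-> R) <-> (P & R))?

equivalent

P | Q | R | φ | ψ
- | - | - | - | -
1 | 1 | 1 | 0 | 0
1 | 1 | 0 | 0 | 0
1 | 0 | 1 | 0 | 0
1 | 0 | 0 | 1 | 1
0 | 1 | 1 | 1 | 1
0 | 1 | 0 | 0 | 0
0 | 0 | 1 | 0 | 0
0 | 0 | 0 | 0 | 0
The columns for φ and ψ agree on every row, so they are logically equivalent.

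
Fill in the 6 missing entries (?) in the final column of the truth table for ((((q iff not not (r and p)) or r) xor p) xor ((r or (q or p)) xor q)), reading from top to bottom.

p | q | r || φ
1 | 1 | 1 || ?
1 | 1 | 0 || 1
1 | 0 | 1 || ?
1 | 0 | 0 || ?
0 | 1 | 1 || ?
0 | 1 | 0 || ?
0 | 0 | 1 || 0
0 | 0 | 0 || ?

0, 1, 1, 1, 0, 1

Row p=1, q=1, r=1: (((q iff not not (r and p)) or r) xor p) = 0, ((r or (q or p)) xor q) = 0, so the formula = 0.
Row p=1, q=0, r=1: (((q iff not not (r and p)) or r) xor p) = 0, ((r or (q or p)) xor q) = 1, so the formula = 1.
Row p=1, q=0, r=0: (((q iff not not (r and p)) or r) xor p) = 0, ((r or (q or p)) xor q) = 1, so the formula = 1.
Row p=0, q=1, r=1: (((q iff not not (r and p)) or r) xor p) = 1, ((r or (q or p)) xor q) = 0, so the formula = 1.
Row p=0, q=1, r=0: (((q iff not not (r and p)) or r) xor p) = 0, ((r or (q or p)) xor q) = 0, so the formula = 0.
Row p=0, q=0, r=0: (((q iff not not (r and p)) or r) xor p) = 1, ((r or (q or p)) xor q) = 0, so the formula = 1.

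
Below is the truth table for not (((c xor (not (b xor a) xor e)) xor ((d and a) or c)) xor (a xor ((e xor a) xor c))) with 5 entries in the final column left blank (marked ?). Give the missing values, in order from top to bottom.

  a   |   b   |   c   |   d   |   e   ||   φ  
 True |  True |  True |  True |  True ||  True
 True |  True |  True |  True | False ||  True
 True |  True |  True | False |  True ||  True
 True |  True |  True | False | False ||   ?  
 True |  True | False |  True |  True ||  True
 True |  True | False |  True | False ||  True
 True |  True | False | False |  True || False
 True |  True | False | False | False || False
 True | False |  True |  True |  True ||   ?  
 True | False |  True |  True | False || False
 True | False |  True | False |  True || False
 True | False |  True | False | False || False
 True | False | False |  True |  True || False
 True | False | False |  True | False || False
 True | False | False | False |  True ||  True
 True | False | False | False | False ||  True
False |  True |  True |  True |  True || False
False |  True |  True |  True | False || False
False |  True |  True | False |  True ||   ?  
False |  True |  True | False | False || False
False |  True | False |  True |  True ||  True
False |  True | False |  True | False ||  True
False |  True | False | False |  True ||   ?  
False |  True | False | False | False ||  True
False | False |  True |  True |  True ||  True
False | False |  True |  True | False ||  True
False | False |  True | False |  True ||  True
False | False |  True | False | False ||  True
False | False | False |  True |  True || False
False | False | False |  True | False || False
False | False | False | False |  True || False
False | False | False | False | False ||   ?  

Row 4: ((c xor (not (b xor a) xor e)) xor ((d and a) or c)) = True, (a xor ((e xor a) xor c)) = True, (((c xor (not (b xor a) xor e)) xor ((d and a) or c)) xor (a xor ((e xor a) xor c))) = False, so the formula = True.
Row 9: ((c xor (not (b xor a) xor e)) xor ((d and a) or c)) = True, (a xor ((e xor a) xor c)) = False, (((c xor (not (b xor a) xor e)) xor ((d and a) or c)) xor (a xor ((e xor a) xor c))) = True, so the formula = False.
Row 19: ((c xor (not (b xor a) xor e)) xor ((d and a) or c)) = True, (a xor ((e xor a) xor c)) = False, (((c xor (not (b xor a) xor e)) xor ((d and a) or c)) xor (a xor ((e xor a) xor c))) = True, so the formula = False.
Row 23: ((c xor (not (b xor a) xor e)) xor ((d and a) or c)) = True, (a xor ((e xor a) xor c)) = True, (((c xor (not (b xor a) xor e)) xor ((d and a) or c)) xor (a xor ((e xor a) xor c))) = False, so the formula = True.
Row 32: ((c xor (not (b xor a) xor e)) xor ((d and a) or c)) = True, (a xor ((e xor a) xor c)) = False, (((c xor (not (b xor a) xor e)) xor ((d and a) or c)) xor (a xor ((e xor a) xor c))) = True, so the formula = False.

True, False, False, True, False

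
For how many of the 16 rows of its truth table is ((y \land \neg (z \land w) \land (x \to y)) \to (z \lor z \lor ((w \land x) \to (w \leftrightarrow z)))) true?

15

x  y  z  w  |  φ
T  T  T  T  |  T
T  T  T  F  |  T
T  T  F  T  |  F
T  T  F  F  |  T
T  F  T  T  |  T
T  F  T  F  |  T
T  F  F  T  |  T
T  F  F  F  |  T
F  T  T  T  |  T
F  T  T  F  |  T
F  T  F  T  |  T
F  T  F  F  |  T
F  F  T  T  |  T
F  F  T  F  |  T
F  F  F  T  |  T
F  F  F  F  |  T
The formula is true on 15 of the 16 rows.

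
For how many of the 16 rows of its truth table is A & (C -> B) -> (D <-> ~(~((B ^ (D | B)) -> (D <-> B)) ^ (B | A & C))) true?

  A      B      C      D       (C -> B)  (A & (C -> B))  (D | B)  (B ^ (D | B))  (D <-> B)  ((B ^ (D | B)) -> (D <-> B))  (A & C)  (B | (A & C))    φ  
 True   True   True   True       True         True         True       False         True                True                True        True      False
 True   True   True  False       True         True         True       False        False                True                True        True       True
 True   True  False   True       True         True         True       False         True                True               False        True      False
 True   True  False  False       True         True         True       False        False                True               False        True       True
 True  False   True   True      False        False         True        True        False               False                True        True       True
 True  False   True  False      False        False        False       False         True                True                True        True       True
 True  False  False   True       True         True         True        True        False               False               False       False      False
 True  False  False  False       True         True        False       False         True                True               False       False      False
False   True   True   True       True        False         True       False         True                True               False        True       True
False   True   True  False       True        False         True       False        False                True               False        True       True
False   True  False   True       True        False         True       False         True                True               False        True       True
False   True  False  False       True        False         True       False        False                True               False        True       True
False  False   True   True      False        False         True        True        False               False               False       False       True
False  False   True  False      False        False        False       False         True                True               False       False       True
False  False  False   True       True        False         True        True        False               False               False       False       True
False  False  False  False       True        False        False       False         True                True               False       False       True
The formula is true on 12 of the 16 rows.

12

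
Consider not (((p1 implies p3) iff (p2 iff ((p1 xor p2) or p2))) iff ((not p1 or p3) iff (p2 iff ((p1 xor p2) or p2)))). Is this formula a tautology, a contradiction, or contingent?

contradiction

  p1  |   p2  |   p3  |   φ  
----- | ----- | ----- | -----
False | False | False | False
False | False |  True | False
False |  True | False | False
False |  True |  True | False
 True | False | False | False
 True | False |  True | False
 True |  True | False | False
 True |  True |  True | False
Every row is False, so the formula is a contradiction.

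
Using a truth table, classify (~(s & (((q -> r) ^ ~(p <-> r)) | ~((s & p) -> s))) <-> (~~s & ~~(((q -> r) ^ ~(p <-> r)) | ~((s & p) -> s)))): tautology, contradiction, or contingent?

p  q  r  s  |  (q -> r)  (p <-> r)  ~(p <-> r)  ((q -> r) ^ ~(p <-> r))  (s & p)  ((s & p) -> s)  ~((s & p) -> s)  ~s  ~~s  φ
T  T  T  T  |     T          T          F                  T                T           T                F         F    T   F
T  T  T  F  |     T          T          F                  T                F           T                F         T    F   F
T  T  F  T  |     F          F          T                  T                T           T                F         F    T   F
T  T  F  F  |     F          F          T                  T                F           T                F         T    F   F
T  F  T  T  |     T          T          F                  T                T           T                F         F    T   F
T  F  T  F  |     T          T          F                  T                F           T                F         T    F   F
T  F  F  T  |     T          F          T                  F                T           T                F         F    T   F
T  F  F  F  |     T          F          T                  F                F           T                F         T    F   F
F  T  T  T  |     T          F          T                  F                F           T                F         F    T   F
F  T  T  F  |     T          F          T                  F                F           T                F         T    F   F
F  T  F  T  |     F          T          F                  F                F           T                F         F    T   F
F  T  F  F  |     F          T          F                  F                F           T                F         T    F   F
F  F  T  T  |     T          F          T                  F                F           T                F         F    T   F
F  F  T  F  |     T          F          T                  F                F           T                F         T    F   F
F  F  F  T  |     T          T          F                  T                F           T                F         F    T   F
F  F  F  F  |     T          T          F                  T                F           T                F         T    F   F
Every row is F, so the formula is a contradiction.

contradiction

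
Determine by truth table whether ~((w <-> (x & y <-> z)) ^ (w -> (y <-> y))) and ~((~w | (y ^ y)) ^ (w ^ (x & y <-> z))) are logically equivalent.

x  y  z  w  |  φ  ψ
0  0  0  0  |  0  1
0  0  0  1  |  1  1
0  0  1  0  |  1  0
0  0  1  1  |  0  0
0  1  0  0  |  0  1
0  1  0  1  |  1  1
0  1  1  0  |  1  0
0  1  1  1  |  0  0
1  0  0  0  |  0  1
1  0  0  1  |  1  1
1  0  1  0  |  1  0
1  0  1  1  |  0  0
1  1  0  0  |  1  0
1  1  0  1  |  0  0
1  1  1  0  |  0  1
1  1  1  1  |  1  1
The columns differ at x=0, y=0, z=0, w=0 (φ=0, ψ=1), so they are not equivalent.

not equivalent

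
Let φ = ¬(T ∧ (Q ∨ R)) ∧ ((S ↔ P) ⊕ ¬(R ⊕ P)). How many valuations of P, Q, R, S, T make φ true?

P | Q | R | S | T | φ
- | - | - | - | - | -
F | F | F | F | F | F
F | F | F | F | T | F
F | F | F | T | F | T
F | F | F | T | T | T
F | F | T | F | F | T
F | F | T | F | T | F
F | F | T | T | F | F
F | F | T | T | T | F
F | T | F | F | F | F
F | T | F | F | T | F
F | T | F | T | F | T
F | T | F | T | T | F
F | T | T | F | F | T
F | T | T | F | T | F
F | T | T | T | F | F
F | T | T | T | T | F
T | F | F | F | F | F
T | F | F | F | T | F
T | F | F | T | F | T
T | F | F | T | T | T
T | F | T | F | F | T
T | F | T | F | T | F
T | F | T | T | F | F
T | F | T | T | T | F
T | T | F | F | F | F
T | T | F | F | T | F
T | T | F | T | F | T
T | T | F | T | T | F
T | T | T | F | F | T
T | T | T | F | T | F
T | T | T | T | F | F
T | T | T | T | T | F
The formula is true on 10 of the 32 rows.

10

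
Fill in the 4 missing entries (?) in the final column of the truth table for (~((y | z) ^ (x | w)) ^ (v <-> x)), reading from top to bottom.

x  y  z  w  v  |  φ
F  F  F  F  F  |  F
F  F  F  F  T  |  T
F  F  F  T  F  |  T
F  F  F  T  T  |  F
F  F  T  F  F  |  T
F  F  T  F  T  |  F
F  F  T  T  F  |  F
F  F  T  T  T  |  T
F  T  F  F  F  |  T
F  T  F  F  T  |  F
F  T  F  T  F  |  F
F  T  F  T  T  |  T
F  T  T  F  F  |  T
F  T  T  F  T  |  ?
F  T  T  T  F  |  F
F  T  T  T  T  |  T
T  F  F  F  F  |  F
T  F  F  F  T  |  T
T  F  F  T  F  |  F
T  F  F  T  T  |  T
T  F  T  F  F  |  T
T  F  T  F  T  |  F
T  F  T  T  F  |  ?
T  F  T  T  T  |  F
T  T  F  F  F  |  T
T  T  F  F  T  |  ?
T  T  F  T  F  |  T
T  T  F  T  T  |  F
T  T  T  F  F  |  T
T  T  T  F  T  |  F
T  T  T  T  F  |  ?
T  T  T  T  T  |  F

Row x=F, y=T, z=T, w=F, v=T: ~((y | z) ^ (x | w)) = F, (v <-> x) = F, so the formula = F.
Row x=T, y=F, z=T, w=T, v=F: ~((y | z) ^ (x | w)) = T, (v <-> x) = F, so the formula = T.
Row x=T, y=T, z=F, w=F, v=T: ~((y | z) ^ (x | w)) = T, (v <-> x) = T, so the formula = F.
Row x=T, y=T, z=T, w=T, v=F: ~((y | z) ^ (x | w)) = T, (v <-> x) = F, so the formula = T.

F, T, F, T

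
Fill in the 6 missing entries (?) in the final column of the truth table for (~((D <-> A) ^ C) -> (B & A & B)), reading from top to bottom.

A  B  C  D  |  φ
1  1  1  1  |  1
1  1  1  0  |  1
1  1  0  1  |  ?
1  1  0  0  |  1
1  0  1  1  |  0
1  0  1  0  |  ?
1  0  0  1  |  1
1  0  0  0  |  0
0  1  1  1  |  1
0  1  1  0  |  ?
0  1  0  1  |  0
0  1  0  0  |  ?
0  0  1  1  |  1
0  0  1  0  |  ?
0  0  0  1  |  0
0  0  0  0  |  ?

Row A=1, B=1, C=0, D=1: ~((D <-> A) ^ C) = 0, (B & A & B) = 1, so the formula = 1.
Row A=1, B=0, C=1, D=0: ~((D <-> A) ^ C) = 0, (B & A & B) = 0, so the formula = 1.
Row A=0, B=1, C=1, D=0: ~((D <-> A) ^ C) = 1, (B & A & B) = 0, so the formula = 0.
Row A=0, B=1, C=0, D=0: ~((D <-> A) ^ C) = 0, (B & A & B) = 0, so the formula = 1.
Row A=0, B=0, C=1, D=0: ~((D <-> A) ^ C) = 1, (B & A & B) = 0, so the formula = 0.
Row A=0, B=0, C=0, D=0: ~((D <-> A) ^ C) = 0, (B & A & B) = 0, so the formula = 1.

1, 1, 0, 1, 0, 1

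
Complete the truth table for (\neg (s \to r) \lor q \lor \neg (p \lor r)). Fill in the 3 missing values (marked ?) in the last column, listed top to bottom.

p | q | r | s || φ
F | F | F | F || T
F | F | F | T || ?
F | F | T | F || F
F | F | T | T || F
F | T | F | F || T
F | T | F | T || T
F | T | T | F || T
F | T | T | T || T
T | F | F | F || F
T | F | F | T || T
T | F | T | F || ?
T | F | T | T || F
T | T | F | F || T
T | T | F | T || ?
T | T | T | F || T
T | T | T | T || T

T, F, T

Row p=F, q=F, r=F, s=T: \neg (s \to r) = T, \neg (p \lor r) = T, so the formula = T.
Row p=T, q=F, r=T, s=F: \neg (s \to r) = F, \neg (p \lor r) = F, so the formula = F.
Row p=T, q=T, r=F, s=T: \neg (s \to r) = T, \neg (p \lor r) = F, so the formula = T.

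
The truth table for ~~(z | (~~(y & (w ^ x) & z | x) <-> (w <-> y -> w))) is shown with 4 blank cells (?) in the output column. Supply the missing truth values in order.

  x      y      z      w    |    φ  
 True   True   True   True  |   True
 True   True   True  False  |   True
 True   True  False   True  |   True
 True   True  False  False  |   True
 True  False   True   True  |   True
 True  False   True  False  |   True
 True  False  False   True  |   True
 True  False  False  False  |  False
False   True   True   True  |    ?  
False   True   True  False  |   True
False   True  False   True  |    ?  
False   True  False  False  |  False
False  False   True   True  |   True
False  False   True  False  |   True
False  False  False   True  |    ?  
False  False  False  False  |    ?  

True, False, False, True

Row x=False, y=True, z=True, w=True: (z | (~~(y & (w ^ x) & z | x) <-> (w <-> y -> w))) = True, ~(z | (~~(y & (w ^ x) & z | x) <-> (w <-> y -> w))) = False, so the formula = True.
Row x=False, y=True, z=False, w=True: (z | (~~(y & (w ^ x) & z | x) <-> (w <-> y -> w))) = False, ~(z | (~~(y & (w ^ x) & z | x) <-> (w <-> y -> w))) = True, so the formula = False.
Row x=False, y=False, z=False, w=True: (z | (~~(y & (w ^ x) & z | x) <-> (w <-> y -> w))) = False, ~(z | (~~(y & (w ^ x) & z | x) <-> (w <-> y -> w))) = True, so the formula = False.
Row x=False, y=False, z=False, w=False: (z | (~~(y & (w ^ x) & z | x) <-> (w <-> y -> w))) = True, ~(z | (~~(y & (w ^ x) & z | x) <-> (w <-> y -> w))) = False, so the formula = True.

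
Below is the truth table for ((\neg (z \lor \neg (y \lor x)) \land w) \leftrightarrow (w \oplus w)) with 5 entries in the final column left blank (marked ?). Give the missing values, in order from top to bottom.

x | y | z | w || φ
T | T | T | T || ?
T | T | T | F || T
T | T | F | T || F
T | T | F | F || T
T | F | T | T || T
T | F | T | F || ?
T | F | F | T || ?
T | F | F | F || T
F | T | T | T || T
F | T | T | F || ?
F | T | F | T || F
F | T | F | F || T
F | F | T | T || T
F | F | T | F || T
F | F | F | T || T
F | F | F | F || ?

T, T, F, T, T

Row x=T, y=T, z=T, w=T: (\neg (z \lor \neg (y \lor x)) \land w) = F, (w \oplus w) = F, so the formula = T.
Row x=T, y=F, z=T, w=F: (\neg (z \lor \neg (y \lor x)) \land w) = F, (w \oplus w) = F, so the formula = T.
Row x=T, y=F, z=F, w=T: (\neg (z \lor \neg (y \lor x)) \land w) = T, (w \oplus w) = F, so the formula = F.
Row x=F, y=T, z=T, w=F: (\neg (z \lor \neg (y \lor x)) \land w) = F, (w \oplus w) = F, so the formula = T.
Row x=F, y=F, z=F, w=F: (\neg (z \lor \neg (y \lor x)) \land w) = F, (w \oplus w) = F, so the formula = T.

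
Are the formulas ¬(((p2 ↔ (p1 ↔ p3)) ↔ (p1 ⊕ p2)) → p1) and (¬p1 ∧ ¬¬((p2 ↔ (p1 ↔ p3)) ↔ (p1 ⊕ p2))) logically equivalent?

equivalent

p1 | p2 | p3 || φ | ψ
T  | T  | T  || F | F
T  | T  | F  || F | F
T  | F  | T  || F | F
T  | F  | F  || F | F
F  | T  | T  || F | F
F  | T  | F  || T | T
F  | F  | T  || F | F
F  | F  | F  || T | T
The columns for φ and ψ agree on every row, so they are logically equivalent.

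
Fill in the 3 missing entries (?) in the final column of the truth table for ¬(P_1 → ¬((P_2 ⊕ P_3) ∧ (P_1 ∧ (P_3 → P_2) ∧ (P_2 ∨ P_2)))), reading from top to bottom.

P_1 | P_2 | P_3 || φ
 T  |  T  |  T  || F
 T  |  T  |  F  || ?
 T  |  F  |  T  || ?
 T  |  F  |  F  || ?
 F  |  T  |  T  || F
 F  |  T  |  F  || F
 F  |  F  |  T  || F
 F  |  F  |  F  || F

Row P_1=T, P_2=T, P_3=F: ¬((P_2 ⊕ P_3) ∧ (P_1 ∧ (P_3 → P_2) ∧ (P_2 ∨ P_2))) = F, (P_1 → ¬((P_2 ⊕ P_3) ∧ (P_1 ∧ (P_3 → P_2) ∧ (P_2 ∨ P_2)))) = F, so the formula = T.
Row P_1=T, P_2=F, P_3=T: ¬((P_2 ⊕ P_3) ∧ (P_1 ∧ (P_3 → P_2) ∧ (P_2 ∨ P_2))) = T, (P_1 → ¬((P_2 ⊕ P_3) ∧ (P_1 ∧ (P_3 → P_2) ∧ (P_2 ∨ P_2)))) = T, so the formula = F.
Row P_1=T, P_2=F, P_3=F: ¬((P_2 ⊕ P_3) ∧ (P_1 ∧ (P_3 → P_2) ∧ (P_2 ∨ P_2))) = T, (P_1 → ¬((P_2 ⊕ P_3) ∧ (P_1 ∧ (P_3 → P_2) ∧ (P_2 ∨ P_2)))) = T, so the formula = F.

T, F, F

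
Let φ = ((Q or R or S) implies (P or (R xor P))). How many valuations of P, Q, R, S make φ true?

13

P  Q  R  S  |  φ
F  F  F  F  |  T
F  F  F  T  |  F
F  F  T  F  |  T
F  F  T  T  |  T
F  T  F  F  |  F
F  T  F  T  |  F
F  T  T  F  |  T
F  T  T  T  |  T
T  F  F  F  |  T
T  F  F  T  |  T
T  F  T  F  |  T
T  F  T  T  |  T
T  T  F  F  |  T
T  T  F  T  |  T
T  T  T  F  |  T
T  T  T  T  |  T
The formula is true on 13 of the 16 rows.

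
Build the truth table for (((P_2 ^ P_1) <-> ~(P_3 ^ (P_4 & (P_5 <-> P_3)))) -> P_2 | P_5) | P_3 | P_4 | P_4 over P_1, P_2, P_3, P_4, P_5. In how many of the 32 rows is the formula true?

31

P_1  P_2  P_3  P_4  P_5  |  φ
 F    F    F    F    F   |  T
 F    F    F    F    T   |  T
 F    F    F    T    F   |  T
 F    F    F    T    T   |  T
 F    F    T    F    F   |  T
 F    F    T    F    T   |  T
 F    F    T    T    F   |  T
 F    F    T    T    T   |  T
 F    T    F    F    F   |  T
 F    T    F    F    T   |  T
 F    T    F    T    F   |  T
 F    T    F    T    T   |  T
 F    T    T    F    F   |  T
 F    T    T    F    T   |  T
 F    T    T    T    F   |  T
 F    T    T    T    T   |  T
 T    F    F    F    F   |  F
 T    F    F    F    T   |  T
 T    F    F    T    F   |  T
 T    F    F    T    T   |  T
 T    F    T    F    F   |  T
 T    F    T    F    T   |  T
 T    F    T    T    F   |  T
 T    F    T    T    T   |  T
 T    T    F    F    F   |  T
 T    T    F    F    T   |  T
 T    T    F    T    F   |  T
 T    T    F    T    T   |  T
 T    T    T    F    F   |  T
 T    T    T    F    T   |  T
 T    T    T    T    F   |  T
 T    T    T    T    T   |  T
The formula is true on 31 of the 32 rows.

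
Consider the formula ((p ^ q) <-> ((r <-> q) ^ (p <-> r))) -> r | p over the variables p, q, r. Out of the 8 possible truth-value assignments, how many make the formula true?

6

p  q  r     (p ^ q)  (r <-> q)  (p <-> r)  ((r <-> q) ^ (p <-> r))  (r | p)  φ
T  T  T        F         T          T                 F                T     T
T  T  F        F         F          F                 F                T     T
T  F  T        T         F          T                 T                T     T
T  F  F        T         T          F                 T                T     T
F  T  T        T         T          F                 T                T     T
F  T  F        T         F          T                 T                F     F
F  F  T        F         F          F                 F                T     T
F  F  F        F         T          T                 F                F     F
The formula is true on 6 of the 8 rows.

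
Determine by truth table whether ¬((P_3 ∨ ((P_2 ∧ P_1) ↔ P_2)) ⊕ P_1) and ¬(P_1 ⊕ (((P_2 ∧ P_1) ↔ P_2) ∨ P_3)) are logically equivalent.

P_1  P_2  P_3  |  φ  ψ
 1    1    1   |  1  1
 1    1    0   |  1  1
 1    0    1   |  1  1
 1    0    0   |  1  1
 0    1    1   |  0  0
 0    1    0   |  1  1
 0    0    1   |  0  0
 0    0    0   |  0  0
The columns for φ and ψ agree on every row, so they are logically equivalent.

equivalent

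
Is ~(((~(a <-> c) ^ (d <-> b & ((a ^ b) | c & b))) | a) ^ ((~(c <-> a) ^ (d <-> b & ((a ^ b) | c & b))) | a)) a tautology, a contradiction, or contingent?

a  b  c  d     (a <-> c)  ~(a <-> c)  (a ^ b)  (c & b)  ((a ^ b) | (c & b))  (b & ((a ^ b) | (c & b)))  (c <-> a)  ~(c <-> a)  φ
1  1  1  1         1          0          0        1              1                       1                  1          0       1
1  1  1  0         1          0          0        1              1                       1                  1          0       1
1  1  0  1         0          1          0        0              0                       0                  0          1       1
1  1  0  0         0          1          0        0              0                       0                  0          1       1
1  0  1  1         1          0          1        0              1                       0                  1          0       1
1  0  1  0         1          0          1        0              1                       0                  1          0       1
1  0  0  1         0          1          1        0              1                       0                  0          1       1
1  0  0  0         0          1          1        0              1                       0                  0          1       1
0  1  1  1         0          1          1        1              1                       1                  0          1       1
0  1  1  0         0          1          1        1              1                       1                  0          1       1
0  1  0  1         1          0          1        0              1                       1                  1          0       1
0  1  0  0         1          0          1        0              1                       1                  1          0       1
0  0  1  1         0          1          0        0              0                       0                  0          1       1
0  0  1  0         0          1          0        0              0                       0                  0          1       1
0  0  0  1         1          0          0        0              0                       0                  1          0       1
0  0  0  0         1          0          0        0              0                       0                  1          0       1
Every row is 1, so the formula is a tautology.

tautology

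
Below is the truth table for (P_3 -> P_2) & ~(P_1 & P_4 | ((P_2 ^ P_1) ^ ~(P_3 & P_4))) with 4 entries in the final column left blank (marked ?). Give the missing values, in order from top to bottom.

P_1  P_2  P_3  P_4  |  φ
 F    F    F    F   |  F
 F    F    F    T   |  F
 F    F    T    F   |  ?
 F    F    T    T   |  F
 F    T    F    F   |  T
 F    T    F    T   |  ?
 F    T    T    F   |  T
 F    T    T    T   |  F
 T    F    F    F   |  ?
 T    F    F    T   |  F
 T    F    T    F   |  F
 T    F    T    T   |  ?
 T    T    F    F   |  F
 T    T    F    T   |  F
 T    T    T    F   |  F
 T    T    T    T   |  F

Row P_1=F, P_2=F, P_3=T, P_4=F: (P_3 -> P_2) = F, ~(P_1 & P_4 | ((P_2 ^ P_1) ^ ~(P_3 & P_4))) = F, so the formula = F.
Row P_1=F, P_2=T, P_3=F, P_4=T: (P_3 -> P_2) = T, ~(P_1 & P_4 | ((P_2 ^ P_1) ^ ~(P_3 & P_4))) = T, so the formula = T.
Row P_1=T, P_2=F, P_3=F, P_4=F: (P_3 -> P_2) = T, ~(P_1 & P_4 | ((P_2 ^ P_1) ^ ~(P_3 & P_4))) = T, so the formula = T.
Row P_1=T, P_2=F, P_3=T, P_4=T: (P_3 -> P_2) = F, ~(P_1 & P_4 | ((P_2 ^ P_1) ^ ~(P_3 & P_4))) = F, so the formula = F.

F, T, T, F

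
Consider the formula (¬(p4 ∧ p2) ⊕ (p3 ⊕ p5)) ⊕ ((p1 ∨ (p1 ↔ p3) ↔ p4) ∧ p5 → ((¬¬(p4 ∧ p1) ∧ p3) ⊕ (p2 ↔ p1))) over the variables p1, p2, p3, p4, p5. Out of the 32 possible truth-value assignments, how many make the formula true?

16

p1 | p2 | p3 | p4 | p5 || φ
1  | 1  | 1  | 1  | 1  || 0
1  | 1  | 1  | 1  | 0  || 0
1  | 1  | 1  | 0  | 1  || 0
1  | 1  | 1  | 0  | 0  || 1
1  | 1  | 0  | 1  | 1  || 0
1  | 1  | 0  | 1  | 0  || 1
1  | 1  | 0  | 0  | 1  || 1
1  | 1  | 0  | 0  | 0  || 0
1  | 0  | 1  | 1  | 1  || 0
1  | 0  | 1  | 1  | 0  || 1
1  | 0  | 1  | 0  | 1  || 0
1  | 0  | 1  | 0  | 0  || 1
1  | 0  | 0  | 1  | 1  || 0
1  | 0  | 0  | 1  | 0  || 0
1  | 0  | 0  | 0  | 1  || 1
1  | 0  | 0  | 0  | 0  || 0
0  | 1  | 1  | 1  | 1  || 1
0  | 1  | 1  | 1  | 0  || 0
0  | 1  | 1  | 0  | 1  || 1
0  | 1  | 1  | 0  | 0  || 1
0  | 1  | 0  | 1  | 1  || 1
0  | 1  | 0  | 1  | 0  || 1
0  | 1  | 0  | 0  | 1  || 1
0  | 1  | 0  | 0  | 0  || 0
0  | 0  | 1  | 1  | 1  || 0
0  | 0  | 1  | 1  | 0  || 1
0  | 0  | 1  | 0  | 1  || 0
0  | 0  | 1  | 0  | 0  || 1
0  | 0  | 0  | 1  | 1  || 1
0  | 0  | 0  | 1  | 0  || 0
0  | 0  | 0  | 0  | 1  || 1
0  | 0  | 0  | 0  | 0  || 0
The formula is true on 16 of the 32 rows.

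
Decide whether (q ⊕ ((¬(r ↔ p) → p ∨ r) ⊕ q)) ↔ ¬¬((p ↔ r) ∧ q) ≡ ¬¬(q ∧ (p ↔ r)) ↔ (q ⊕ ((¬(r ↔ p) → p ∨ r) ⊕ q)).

equivalent

p | q | r || φ | ψ
1 | 1 | 1 || 1 | 1
1 | 1 | 0 || 0 | 0
1 | 0 | 1 || 0 | 0
1 | 0 | 0 || 0 | 0
0 | 1 | 1 || 0 | 0
0 | 1 | 0 || 1 | 1
0 | 0 | 1 || 0 | 0
0 | 0 | 0 || 0 | 0
The columns for φ and ψ agree on every row, so they are logically equivalent.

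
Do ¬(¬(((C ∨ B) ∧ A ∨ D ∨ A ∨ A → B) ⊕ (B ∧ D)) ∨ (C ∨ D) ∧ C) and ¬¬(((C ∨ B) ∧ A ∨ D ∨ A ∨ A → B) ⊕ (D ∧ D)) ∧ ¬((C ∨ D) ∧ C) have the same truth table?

  A      B      C      D    |    φ      ψ  
 True   True   True   True  |  False  False
 True   True   True  False  |  False  False
 True   True  False   True  |  False  False
 True   True  False  False  |   True   True
 True  False   True   True  |  False  False
 True  False   True  False  |  False  False
 True  False  False   True  |  False   True
 True  False  False  False  |  False  False
False   True   True   True  |  False  False
False   True   True  False  |  False  False
False   True  False   True  |  False  False
False   True  False  False  |   True   True
False  False   True   True  |  False  False
False  False   True  False  |  False  False
False  False  False   True  |  False   True
False  False  False  False  |   True   True
The columns differ at A=True, B=False, C=False, D=True (φ=False, ψ=True), so they are not equivalent.

not equivalent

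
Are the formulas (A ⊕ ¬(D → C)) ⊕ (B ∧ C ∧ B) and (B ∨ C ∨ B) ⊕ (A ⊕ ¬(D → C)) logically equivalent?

not equivalent

A  B  C  D  |  φ  ψ
F  F  F  F  |  F  F
F  F  F  T  |  T  T
F  F  T  F  |  F  T
F  F  T  T  |  F  T
F  T  F  F  |  F  T
F  T  F  T  |  T  F
F  T  T  F  |  T  T
F  T  T  T  |  T  T
T  F  F  F  |  T  T
T  F  F  T  |  F  F
T  F  T  F  |  T  F
T  F  T  T  |  T  F
T  T  F  F  |  T  F
T  T  F  T  |  F  T
T  T  T  F  |  F  F
T  T  T  T  |  F  F
The columns differ at A=F, B=F, C=T, D=F (φ=F, ψ=T), so they are not equivalent.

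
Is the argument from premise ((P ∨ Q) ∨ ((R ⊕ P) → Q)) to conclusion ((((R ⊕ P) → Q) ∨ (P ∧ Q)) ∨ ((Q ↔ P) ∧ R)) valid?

P  Q  R  |  φ  ψ
1  1  1  |  1  1
1  1  0  |  1  1
1  0  1  |  1  1
1  0  0  |  1  0
0  1  1  |  1  1
0  1  0  |  1  1
0  0  1  |  0  1
0  0  0  |  1  1
At P=1, Q=0, R=0 we have φ true but ψ false, so φ does not entail ψ.

no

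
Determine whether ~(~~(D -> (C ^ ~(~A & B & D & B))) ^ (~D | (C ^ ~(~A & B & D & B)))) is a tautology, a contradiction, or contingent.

tautology

A | B | C | D || φ
0 | 0 | 0 | 0 || 1
0 | 0 | 0 | 1 || 1
0 | 0 | 1 | 0 || 1
0 | 0 | 1 | 1 || 1
0 | 1 | 0 | 0 || 1
0 | 1 | 0 | 1 || 1
0 | 1 | 1 | 0 || 1
0 | 1 | 1 | 1 || 1
1 | 0 | 0 | 0 || 1
1 | 0 | 0 | 1 || 1
1 | 0 | 1 | 0 || 1
1 | 0 | 1 | 1 || 1
1 | 1 | 0 | 0 || 1
1 | 1 | 0 | 1 || 1
1 | 1 | 1 | 0 || 1
1 | 1 | 1 | 1 || 1
Every row is 1, so the formula is a tautology.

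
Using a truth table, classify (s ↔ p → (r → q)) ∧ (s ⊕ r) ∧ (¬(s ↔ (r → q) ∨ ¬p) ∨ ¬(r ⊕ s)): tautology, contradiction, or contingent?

contradiction

p | q | r | s || φ
T | T | T | T || F
T | T | T | F || F
T | T | F | T || F
T | T | F | F || F
T | F | T | T || F
T | F | T | F || F
T | F | F | T || F
T | F | F | F || F
F | T | T | T || F
F | T | T | F || F
F | T | F | T || F
F | T | F | F || F
F | F | T | T || F
F | F | T | F || F
F | F | F | T || F
F | F | F | F || F
Every row is F, so the formula is a contradiction.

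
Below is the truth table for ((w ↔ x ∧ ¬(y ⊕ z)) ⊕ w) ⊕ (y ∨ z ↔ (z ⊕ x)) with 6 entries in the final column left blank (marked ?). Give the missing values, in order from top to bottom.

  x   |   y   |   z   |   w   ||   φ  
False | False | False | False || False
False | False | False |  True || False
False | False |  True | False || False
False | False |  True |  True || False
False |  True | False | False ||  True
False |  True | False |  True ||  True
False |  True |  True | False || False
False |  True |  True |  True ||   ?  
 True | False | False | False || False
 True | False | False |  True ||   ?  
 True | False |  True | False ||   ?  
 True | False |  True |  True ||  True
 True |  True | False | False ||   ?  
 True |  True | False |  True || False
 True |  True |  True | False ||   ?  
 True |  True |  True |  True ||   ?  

False, False, True, False, False, False

Row x=False, y=True, z=True, w=True: ((w ↔ x ∧ ¬(y ⊕ z)) ⊕ w) = True, (y ∨ z ↔ (z ⊕ x)) = True, so the formula = False.
Row x=True, y=False, z=False, w=True: ((w ↔ x ∧ ¬(y ⊕ z)) ⊕ w) = False, (y ∨ z ↔ (z ⊕ x)) = False, so the formula = False.
Row x=True, y=False, z=True, w=False: ((w ↔ x ∧ ¬(y ⊕ z)) ⊕ w) = True, (y ∨ z ↔ (z ⊕ x)) = False, so the formula = True.
Row x=True, y=True, z=False, w=False: ((w ↔ x ∧ ¬(y ⊕ z)) ⊕ w) = True, (y ∨ z ↔ (z ⊕ x)) = True, so the formula = False.
Row x=True, y=True, z=True, w=False: ((w ↔ x ∧ ¬(y ⊕ z)) ⊕ w) = False, (y ∨ z ↔ (z ⊕ x)) = False, so the formula = False.
Row x=True, y=True, z=True, w=True: ((w ↔ x ∧ ¬(y ⊕ z)) ⊕ w) = False, (y ∨ z ↔ (z ⊕ x)) = False, so the formula = False.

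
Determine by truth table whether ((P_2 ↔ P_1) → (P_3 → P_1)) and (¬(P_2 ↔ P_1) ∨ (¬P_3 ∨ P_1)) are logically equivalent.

equivalent

P_1 | P_2 | P_3 | φ | ψ
--- | --- | --- | - | -
 T  |  T  |  T  | T | T
 T  |  T  |  F  | T | T
 T  |  F  |  T  | T | T
 T  |  F  |  F  | T | T
 F  |  T  |  T  | T | T
 F  |  T  |  F  | T | T
 F  |  F  |  T  | F | F
 F  |  F  |  F  | T | T
The columns for φ and ψ agree on every row, so they are logically equivalent.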